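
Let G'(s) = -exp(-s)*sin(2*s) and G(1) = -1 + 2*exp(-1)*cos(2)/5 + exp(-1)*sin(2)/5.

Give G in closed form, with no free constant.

The proposed G(s) is checked by its d/ds: the result must match the given G'(s).
A general antiderivative is exp(-s)*sin(2*s)/5 + 2*exp(-s)*cos(2*s)/5 + C.
The condition gives C = -1 + 2*exp(-1)*cos(2)/5 + exp(-1)*sin(2)/5 - (2*exp(-1)*cos(2)/5 + exp(-1)*sin(2)/5) = -1.
So G(s) = -1 + exp(-s)*sin(2*s)/5 + 2*exp(-s)*cos(2*s)/5.
Check: d/ds[-1 + exp(-s)*sin(2*s)/5 + 2*exp(-s)*cos(2*s)/5] = -exp(-s)*sin(2*s) = G'(s).

G(s) = -1 + exp(-s)*sin(2*s)/5 + 2*exp(-s)*cos(2*s)/5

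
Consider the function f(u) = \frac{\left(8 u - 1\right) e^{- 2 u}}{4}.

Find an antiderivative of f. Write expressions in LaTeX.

f has the shape v'r + vr' for v = - u - \frac{3}{8} and r = e^{- 2 u} — it is the derivative of the product v*r.
Check: d/du[- \frac{\left(8 u + 3\right) e^{- 2 u}}{8}] = \frac{\left(8 u - 1\right) e^{- 2 u}}{4} = f(u).

An antiderivative is F(u) = - \frac{\left(8 u + 3\right) e^{- 2 u}}{8}.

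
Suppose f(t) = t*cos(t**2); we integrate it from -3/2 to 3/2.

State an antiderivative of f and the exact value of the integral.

Antiderivative: F(t) = sin(t**2)/2; value = 0

Whatever form F(t) takes, F'(t) = f(t) is non-negotiable.
F(t) = sin(t**2)/2 is an antiderivative of f.
Check: d/dt[sin(t**2)/2] = t*cos(t**2) = f(t).
F(3/2) = sin(9/4)/2; F(-3/2) = sin(9/4)/2.
Integral = F(3/2) - F(-3/2) = 0.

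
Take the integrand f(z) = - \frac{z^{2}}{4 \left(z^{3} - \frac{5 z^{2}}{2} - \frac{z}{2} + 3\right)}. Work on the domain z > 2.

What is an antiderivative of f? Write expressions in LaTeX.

The denominator factors as 2 \left(z - 2\right) \left(z + 1\right) \left(2 z - 3\right); partial fractions split f into directly integrable pieces: \frac{9}{10 \left(2 z - 3\right)} - \frac{1}{30 \left(z + 1\right)} - \frac{2}{3 \left(z - 2\right)}.
Check: d/dz[- \frac{2 \log{\left(z - 2 \right)}}{3} + \frac{9 \log{\left(z - \frac{3}{2} \right)}}{20} - \frac{\log{\left(z + 1 \right)}}{30}] = - \frac{z^{2}}{4 z^{3} - 10 z^{2} - 2 z + 12}, which equals f(z).

An antiderivative is F(z) = - \frac{2 \log{\left(z - 2 \right)}}{3} + \frac{9 \log{\left(z - \frac{3}{2} \right)}}{20} - \frac{\log{\left(z + 1 \right)}}{30}.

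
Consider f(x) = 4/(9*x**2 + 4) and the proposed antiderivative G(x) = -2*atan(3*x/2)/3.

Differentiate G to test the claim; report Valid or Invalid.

d/dx[G] = -4/(9*x**2 + 4)
d/dx[G] - f(x) = -8/(9*x**2 + 4) != 0.

Invalid: d/dx[G] - f = -8/(9*x**2 + 4), which is not 0.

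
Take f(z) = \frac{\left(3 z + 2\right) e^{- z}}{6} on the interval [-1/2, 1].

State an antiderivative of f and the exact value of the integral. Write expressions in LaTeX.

Antiderivative: F(z) = \frac{\left(- 3 z - 5\right) e^{- z}}{6}; value = - \frac{4}{3 e} + \frac{7 e^{\frac{1}{2}}}{12}

f has the shape u'v + uv' for u = - \frac{z}{2} - \frac{5}{6} and v = e^{- z} — it is the derivative of the product u*v.
F(z) = \frac{\left(- 3 z - 5\right) e^{- z}}{6} is an antiderivative of f.
Check: d/dz[\frac{\left(- 3 z - 5\right) e^{- z}}{6}] = \frac{\left(3 z + 2\right) e^{- z}}{6} = f(z).
F(1) = - \frac{4}{3 e}; F(-1/2) = - \frac{7 e^{\frac{1}{2}}}{12}.
Integral = F(1) - F(-1/2) = - \frac{4}{3 e} + \frac{7 e^{\frac{1}{2}}}{12}.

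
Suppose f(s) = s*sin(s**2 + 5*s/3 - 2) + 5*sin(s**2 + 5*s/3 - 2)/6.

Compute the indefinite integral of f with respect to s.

The substitution u = s**2 + 5*s/3 - 2 works: f is exactly (dF/du)*(du/ds) for that inner function.
Check: d/ds[-cos(s**2 + 5*s/3 - 2)/2] = s*sin(s**2 + 5*s/3 - 2) + 5*sin(s**2 + 5*s/3 - 2)/6 = f(s).

F(s) = -cos(s**2 + 5*s/3 - 2)/2 + C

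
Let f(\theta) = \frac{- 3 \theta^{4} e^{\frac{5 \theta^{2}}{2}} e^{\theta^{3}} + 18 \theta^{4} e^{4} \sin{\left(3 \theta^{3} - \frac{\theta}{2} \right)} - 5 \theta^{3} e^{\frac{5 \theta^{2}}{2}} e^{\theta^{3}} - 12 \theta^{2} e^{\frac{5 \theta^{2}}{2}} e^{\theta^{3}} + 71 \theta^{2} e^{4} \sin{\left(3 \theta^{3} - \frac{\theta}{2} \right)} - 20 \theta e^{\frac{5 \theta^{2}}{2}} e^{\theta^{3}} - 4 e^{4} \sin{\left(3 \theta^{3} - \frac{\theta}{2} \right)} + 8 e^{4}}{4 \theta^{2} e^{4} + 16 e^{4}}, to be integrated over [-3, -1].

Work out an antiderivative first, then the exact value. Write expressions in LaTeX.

Antiderivative: F(\theta) = \frac{- e^{\theta^{3} + \frac{5 \theta^{2}}{2} - 4} - 2 \cos{\left(3 \theta^{3} - \frac{\theta}{2} \right)} + 4 \operatorname{atan}{\left(\frac{\theta}{2} \right)}}{4}; value = - \operatorname{atan}{\left(\frac{1}{2} \right)} + \frac{\cos{\left(\frac{159}{2} \right)}}{2} - \frac{1}{4 e^{\frac{5}{2}}} + \frac{1}{4 e^{\frac{17}{2}}} - \frac{\cos{\left(\frac{5}{2} \right)}}{2} + \operatorname{atan}{\left(\frac{3}{2} \right)}

Differentiate the proposed F(\theta) back; it has to land on f(\theta) exactly.
F(\theta) = \frac{- e^{\theta^{3} + \frac{5 \theta^{2}}{2} - 4} - 2 \cos{\left(3 \theta^{3} - \frac{\theta}{2} \right)} + 4 \operatorname{atan}{\left(\frac{\theta}{2} \right)}}{4} is an antiderivative of f.
Check: d/d\theta[\frac{- e^{\theta^{3} + \frac{5 \theta^{2}}{2} - 4} - 2 \cos{\left(3 \theta^{3} - \frac{\theta}{2} \right)} + 4 \operatorname{atan}{\left(\frac{\theta}{2} \right)}}{4}] = \frac{- \frac{3 \theta^{4} e^{\frac{5 \theta^{2}}{2}} e^{\theta^{3}}}{e^{4}} + 18 \theta^{4} \sin{\left(3 \theta^{3} - \frac{\theta}{2} \right)} - \frac{5 \theta^{3} e^{\frac{5 \theta^{2}}{2}} e^{\theta^{3}}}{e^{4}} - \frac{12 \theta^{2} e^{\frac{5 \theta^{2}}{2}} e^{\theta^{3}}}{e^{4}} + 71 \theta^{2} \sin{\left(3 \theta^{3} - \frac{\theta}{2} \right)} - \frac{20 \theta e^{\frac{5 \theta^{2}}{2}} e^{\theta^{3}}}{e^{4}} - 4 \sin{\left(3 \theta^{3} - \frac{\theta}{2} \right)} + 8}{4 \theta^{2} + 16}, which equals f(\theta).
F(-1) = - \operatorname{atan}{\left(\frac{1}{2} \right)} - \frac{1}{4 e^{\frac{5}{2}}} - \frac{\cos{\left(\frac{5}{2} \right)}}{2}; F(-3) = - \operatorname{atan}{\left(\frac{3}{2} \right)} - \frac{1}{4 e^{\frac{17}{2}}} - \frac{\cos{\left(\frac{159}{2} \right)}}{2}.
Integral = F(-1) - F(-3) = - \operatorname{atan}{\left(\frac{1}{2} \right)} + \frac{\cos{\left(\frac{159}{2} \right)}}{2} - \frac{1}{4 e^{\frac{5}{2}}} + \frac{1}{4 e^{\frac{17}{2}}} - \frac{\cos{\left(\frac{5}{2} \right)}}{2} + \operatorname{atan}{\left(\frac{3}{2} \right)}.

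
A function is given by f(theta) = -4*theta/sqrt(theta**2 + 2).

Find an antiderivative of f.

The substitution u = theta**2 + 2 works: f is exactly (dF/du)*(du/dtheta) for that inner function.
Check: d/dtheta[-4*sqrt(theta**2 + 2)] = -4*theta/sqrt(theta**2 + 2) = f(theta).

An antiderivative is F(theta) = -4*sqrt(theta**2 + 2).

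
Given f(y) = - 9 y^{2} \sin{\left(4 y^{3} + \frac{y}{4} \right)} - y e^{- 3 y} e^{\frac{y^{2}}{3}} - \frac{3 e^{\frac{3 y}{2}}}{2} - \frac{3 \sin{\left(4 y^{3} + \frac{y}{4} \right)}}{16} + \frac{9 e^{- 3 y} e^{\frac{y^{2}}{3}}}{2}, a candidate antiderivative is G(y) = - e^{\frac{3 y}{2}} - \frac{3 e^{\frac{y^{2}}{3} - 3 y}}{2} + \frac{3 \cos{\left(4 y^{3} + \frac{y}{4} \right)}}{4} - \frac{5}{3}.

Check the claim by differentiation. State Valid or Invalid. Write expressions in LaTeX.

d/dy[G] = - 9 y^{2} \sin{\left(4 y^{3} + \frac{y}{4} \right)} - y e^{- 3 y} e^{\frac{y^{2}}{3}} - \frac{3 e^{\frac{3 y}{2}}}{2} - \frac{3 \sin{\left(4 y^{3} + \frac{y}{4} \right)}}{16} + \frac{9 e^{- 3 y} e^{\frac{y^{2}}{3}}}{2}
This equals f(y) exactly, so the claim holds.

Valid. The derivative of G reproduces f.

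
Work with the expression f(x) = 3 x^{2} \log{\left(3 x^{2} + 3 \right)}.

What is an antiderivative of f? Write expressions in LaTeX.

Since d/dx undoes antidifferentiation here, F'(x) = f(x) is required of F(x).
Check: d/dx[\frac{3 x^{3} \log{\left(3 x^{2} + 3 \right)} - 2 x^{3} + 6 x - 6 \operatorname{atan}{\left(x \right)}}{3}] = 3 x^{2} \log{\left(x^{2} + 1 \right)} + 3 x^{2} \log{\left(3 \right)}, which equals f(x).

An antiderivative is F(x) = \frac{3 x^{3} \log{\left(3 x^{2} + 3 \right)} - 2 x^{3} + 6 x - 6 \operatorname{atan}{\left(x \right)}}{3}.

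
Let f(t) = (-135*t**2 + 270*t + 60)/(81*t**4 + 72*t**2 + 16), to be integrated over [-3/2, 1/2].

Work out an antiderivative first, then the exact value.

f has the shape u'v + uv' for u = 1/(3*t**2 + 4/3) and v = 5*t - 5 — it is the derivative of the product u*v.
F(t) = 5*t/(3*t**2 + 4/3) - 5/(3*t**2 + 4/3) is an antiderivative of f.
Check: d/dt[5*t/(3*t**2 + 4/3) - 5/(3*t**2 + 4/3)] = (-135*t**2 + 270*t + 60)/(81*t**4 + 72*t**2 + 16) = f(t).
F(1/2) = -6/5; F(-3/2) = -150/97.
Integral = F(1/2) - F(-3/2) = 168/485.

Antiderivative: F(t) = 5*t/(3*t**2 + 4/3) - 5/(3*t**2 + 4/3); value = 168/485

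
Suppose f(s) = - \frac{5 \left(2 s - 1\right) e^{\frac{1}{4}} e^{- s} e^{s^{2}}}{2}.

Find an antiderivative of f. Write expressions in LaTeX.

An antiderivative is F(s) = - \frac{5 e^{s^{2} - s + \frac{1}{4}}}{2}.

f matches the chain-rule pattern g'(h)*h' with inner function h(s) = s^{2} - s + \frac{1}{4}; substituting u = h(s) collapses the integral.
Check: d/ds[- \frac{5 e^{s^{2} - s + \frac{1}{4}}}{2}] = - 5 s e^{\frac{1}{4}} e^{- s} e^{s^{2}} + \frac{5 e^{\frac{1}{4}} e^{- s} e^{s^{2}}}{2}, which equals f(s).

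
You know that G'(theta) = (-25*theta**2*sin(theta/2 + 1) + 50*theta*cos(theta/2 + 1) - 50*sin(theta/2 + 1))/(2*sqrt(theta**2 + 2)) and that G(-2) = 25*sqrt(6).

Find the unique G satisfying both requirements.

G(theta) = 25*sqrt(theta**2 + 2)*cos(theta/2 + 1)

Recognize the product-rule pattern: G'(theta) = u'v + uv' with u = 25*sqrt(theta**2 + 2), v = cos(theta/2 + 1), so integration by parts undoes it.
A general antiderivative is 25*sqrt(theta**2 + 2)*cos(theta/2 + 1) + C.
The condition gives C = 25*sqrt(6) - (25*sqrt(6)) = 0.
So G(theta) = 25*sqrt(theta**2 + 2)*cos(theta/2 + 1).
Check: d/dtheta[25*sqrt(theta**2 + 2)*cos(theta/2 + 1)] = (-25*theta**2*sin(theta/2 + 1) + 50*theta*cos(theta/2 + 1) - 50*sin(theta/2 + 1))/(2*sqrt(theta**2 + 2)) = G'(theta).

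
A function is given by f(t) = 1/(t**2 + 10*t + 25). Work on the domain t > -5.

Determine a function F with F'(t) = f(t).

Recover f(t) by differentiating a candidate F(t); any mismatch rules it out.
Check: d/dt[-1/(t + 5)] = 1/(t**2 + 10*t + 25) = f(t).

An antiderivative is F(t) = -1/(t + 5).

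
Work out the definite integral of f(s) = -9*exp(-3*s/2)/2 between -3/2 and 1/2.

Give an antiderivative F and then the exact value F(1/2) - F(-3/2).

Antiderivative: F(s) = 3*exp(-3*s/2); value = -3*exp(9/4) + 3*exp(-3/4)

For F(s) to be correct the identity F'(s) - f(s) = 0 must hold.
F(s) = 3*exp(-3*s/2) is an antiderivative of f.
Check: d/ds[3*exp(-3*s/2)] = -9*exp(-3*s/2)/2 = f(s).
F(1/2) = 3*exp(-3/4); F(-3/2) = 3*exp(9/4).
Integral = F(1/2) - F(-3/2) = -3*exp(9/4) + 3*exp(-3/4).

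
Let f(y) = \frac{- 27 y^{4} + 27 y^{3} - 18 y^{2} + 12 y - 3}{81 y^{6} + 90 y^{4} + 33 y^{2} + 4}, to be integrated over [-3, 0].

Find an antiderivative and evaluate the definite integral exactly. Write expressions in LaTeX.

Since d/dy undoes antidifferentiation here, F'(y) = f(y) is required of F(y).
F(y) = \frac{- \left(3 y^{2} + 1\right) \operatorname{atan}{\left(\frac{3 y}{2} \right)} - 1}{2 \left(3 y^{2} + 1\right)} is an antiderivative of f.
Check: d/dy[\frac{- \left(3 y^{2} + 1\right) \operatorname{atan}{\left(\frac{3 y}{2} \right)} - 1}{2 \left(3 y^{2} + 1\right)}] = \frac{- 27 y^{4} + 27 y^{3} - 18 y^{2} + 12 y - 3}{81 y^{6} + 90 y^{4} + 33 y^{2} + 4} = f(y).
F(0) = - \frac{1}{2}; F(-3) = - \frac{1}{56} + \frac{\operatorname{atan}{\left(\frac{9}{2} \right)}}{2}.
Integral = F(0) - F(-3) = - \frac{\operatorname{atan}{\left(\frac{9}{2} \right)}}{2} - \frac{27}{56}.

Antiderivative: F(y) = \frac{- \left(3 y^{2} + 1\right) \operatorname{atan}{\left(\frac{3 y}{2} \right)} - 1}{2 \left(3 y^{2} + 1\right)}; value = - \frac{\operatorname{atan}{\left(\frac{9}{2} \right)}}{2} - \frac{27}{56}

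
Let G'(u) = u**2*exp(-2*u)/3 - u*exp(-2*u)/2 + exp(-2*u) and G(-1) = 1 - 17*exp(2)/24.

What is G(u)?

G'(u) has the shape v'r + vr' for v = -u**2/6 + u/12 - 11/24 and r = exp(-2*u) — it is the derivative of the product v*r.
A general antiderivative is (-4*u**2 + 2*u - 11)*exp(-2*u)/24 + C.
The condition gives C = 1 - 17*exp(2)/24 - (-17*exp(2)/24) = 1.
So G(u) = -(4*u**2 - 2*u - 24*exp(2*u) + 11)*exp(-2*u)/24.
Check: d/du[-(4*u**2 - 2*u - 24*exp(2*u) + 11)*exp(-2*u)/24] = (2*u**2 - 3*u + 6)*exp(-2*u)/6, which equals G'(u).

G(u) = -(4*u**2 - 2*u - 24*exp(2*u) + 11)*exp(-2*u)/24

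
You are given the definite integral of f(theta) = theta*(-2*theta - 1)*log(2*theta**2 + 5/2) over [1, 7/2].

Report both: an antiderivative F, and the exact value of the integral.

Whatever form F(theta) takes, F'(theta) = f(theta) is non-negotiable.
F(theta) = 4*theta**3/9 + theta**2/2 - 5*theta/3 + (-2*theta**3/3 - theta**2/2)*log(2*theta**2 + 5/2) - 5*log(theta**2 + 5/4)/8 + 5*sqrt(5)*atan(2*sqrt(5)*theta/5)/6 is an antiderivative of f.
Check: d/dtheta[4*theta**3/9 + theta**2/2 - 5*theta/3 + (-2*theta**3/3 - theta**2/2)*log(2*theta**2 + 5/2) - 5*log(theta**2 + 5/4)/8 + 5*sqrt(5)*atan(2*sqrt(5)*theta/5)/6] = -2*theta**2*log(2*theta**2 + 5/2) - theta*log(2*theta**2 + 5/2), which equals f(theta).
F(7/2) = -833*log(27)/24 - 5*log(27/2)/8 + 5*sqrt(5)*atan(7*sqrt(5)/5)/6 + 1393/72; F(1) = -7*log(9/2)/6 - 13/18 - 5*log(9/4)/8 + 5*sqrt(5)*atan(2*sqrt(5)/5)/6.
Integral = F(7/2) - F(1) = -833*log(27)/24 - 5*log(27/2)/8 - 5*sqrt(5)*atan(2*sqrt(5)/5)/6 + 5*log(9/4)/8 + 7*log(9/2)/6 + 5*sqrt(5)*atan(7*sqrt(5)/5)/6 + 1445/72.

Antiderivative: F(theta) = 4*theta**3/9 + theta**2/2 - 5*theta/3 + (-2*theta**3/3 - theta**2/2)*log(2*theta**2 + 5/2) - 5*log(theta**2 + 5/4)/8 + 5*sqrt(5)*atan(2*sqrt(5)*theta/5)/6; value = -833*log(27)/24 - 5*log(27/2)/8 - 5*sqrt(5)*atan(2*sqrt(5)/5)/6 + 5*log(9/4)/8 + 7*log(9/2)/6 + 5*sqrt(5)*atan(7*sqrt(5)/5)/6 + 1445/72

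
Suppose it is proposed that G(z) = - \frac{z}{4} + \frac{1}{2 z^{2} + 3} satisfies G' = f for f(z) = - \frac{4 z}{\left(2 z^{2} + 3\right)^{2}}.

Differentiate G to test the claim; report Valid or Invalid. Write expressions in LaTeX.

Invalid: d/dz[G] - f = - \frac{1}{4}, which is not 0.

d/dz[G] = \frac{- 4 z^{4} - 12 z^{2} - 16 z - 9}{16 z^{4} + 48 z^{2} + 36}
d/dz[G] - f(z) = - \frac{1}{4} != 0.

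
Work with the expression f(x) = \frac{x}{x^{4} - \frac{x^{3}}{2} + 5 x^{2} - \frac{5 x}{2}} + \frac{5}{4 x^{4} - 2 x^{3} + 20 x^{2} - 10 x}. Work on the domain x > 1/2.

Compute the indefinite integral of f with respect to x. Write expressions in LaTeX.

F(x) = \frac{- 30 \log{\left(x \right)} + 40 \log{\left(x - \frac{1}{2} \right)} - 5 \log{\left(x^{2} + 5 \right)} - 4 \sqrt{5} \operatorname{atan}{\left(\frac{\sqrt{5} x}{5} \right)}}{60} + C

The denominator factors as 2 x \left(2 x - 1\right) \left(x^{2} + 5\right); partial fractions split f into directly integrable pieces: - \frac{x + 2}{6 \left(x^{2} + 5\right)} + \frac{4}{3 \left(2 x - 1\right)} - \frac{1}{2 x}.
Check: d/dx[\frac{- 30 \log{\left(x \right)} + 40 \log{\left(x - \frac{1}{2} \right)} - 5 \log{\left(x^{2} + 5 \right)} - 4 \sqrt{5} \operatorname{atan}{\left(\frac{\sqrt{5} x}{5} \right)}}{60}] = \frac{4 x + 5}{4 x^{4} - 2 x^{3} + 20 x^{2} - 10 x}, which equals f(x).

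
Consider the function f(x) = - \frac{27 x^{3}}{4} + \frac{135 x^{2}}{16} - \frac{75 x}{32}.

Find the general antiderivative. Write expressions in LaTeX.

f matches the chain-rule pattern g'(h)*h' with inner function h(x) = - \frac{3 x^{2}}{2} + \frac{5 x}{4}; substituting u = h(x) collapses the integral.
Check: d/dx[- \frac{3 x^{2} \left(6 x - 5\right)^{2}}{64}] = - \frac{27 x^{3}}{4} + \frac{135 x^{2}}{16} - \frac{75 x}{32} = f(x).

F(x) = - \frac{3 x^{2} \left(6 x - 5\right)^{2}}{64} + C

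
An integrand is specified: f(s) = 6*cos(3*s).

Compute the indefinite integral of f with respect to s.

F(s) = 2*sin(3*s) + C

For F(s) to be correct the identity F'(s) - f(s) = 0 must hold.
Check: d/ds[2*sin(3*s)] = 6*cos(3*s) = f(s).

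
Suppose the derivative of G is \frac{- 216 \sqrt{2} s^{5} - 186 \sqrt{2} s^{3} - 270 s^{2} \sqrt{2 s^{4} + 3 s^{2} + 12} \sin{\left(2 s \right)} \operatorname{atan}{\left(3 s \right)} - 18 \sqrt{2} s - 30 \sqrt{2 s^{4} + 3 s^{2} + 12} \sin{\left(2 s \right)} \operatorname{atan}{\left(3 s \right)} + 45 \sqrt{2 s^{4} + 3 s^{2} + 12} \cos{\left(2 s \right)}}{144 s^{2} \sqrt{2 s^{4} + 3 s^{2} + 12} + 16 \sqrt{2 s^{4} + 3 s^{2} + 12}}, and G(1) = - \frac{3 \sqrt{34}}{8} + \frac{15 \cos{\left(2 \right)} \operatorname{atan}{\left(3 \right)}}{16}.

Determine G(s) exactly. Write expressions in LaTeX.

G(s) = - \frac{3 \sqrt{s^{4} + \frac{3 s^{2}}{2} + 6}}{4} + \frac{15 \cos{\left(2 s \right)} \operatorname{atan}{\left(3 s \right)}}{16}

Any candidate G(s) must reproduce the stated G'(s) exactly.
A general antiderivative is - \frac{3 \sqrt{s^{4} + \frac{3 s^{2}}{2} + 6}}{4} + \frac{15 \cos{\left(2 s \right)} \operatorname{atan}{\left(3 s \right)}}{16} + C.
The condition gives C = - \frac{3 \sqrt{34}}{8} + \frac{15 \cos{\left(2 \right)} \operatorname{atan}{\left(3 \right)}}{16} - (- \frac{3 \sqrt{34}}{8} + \frac{15 \cos{\left(2 \right)} \operatorname{atan}{\left(3 \right)}}{16}) = 0.
So G(s) = - \frac{3 \sqrt{s^{4} + \frac{3 s^{2}}{2} + 6}}{4} + \frac{15 \cos{\left(2 s \right)} \operatorname{atan}{\left(3 s \right)}}{16}.
Check: d/ds[- \frac{3 \sqrt{s^{4} + \frac{3 s^{2}}{2} + 6}}{4} + \frac{15 \cos{\left(2 s \right)} \operatorname{atan}{\left(3 s \right)}}{16}] = \frac{- 216 \sqrt{2} s^{5} - 186 \sqrt{2} s^{3} - 270 s^{2} \sqrt{2 s^{4} + 3 s^{2} + 12} \sin{\left(2 s \right)} \operatorname{atan}{\left(3 s \right)} - 18 \sqrt{2} s - 30 \sqrt{2 s^{4} + 3 s^{2} + 12} \sin{\left(2 s \right)} \operatorname{atan}{\left(3 s \right)} + 45 \sqrt{2 s^{4} + 3 s^{2} + 12} \cos{\left(2 s \right)}}{144 s^{2} \sqrt{2 s^{4} + 3 s^{2} + 12} + 16 \sqrt{2 s^{4} + 3 s^{2} + 12}} = G'(s).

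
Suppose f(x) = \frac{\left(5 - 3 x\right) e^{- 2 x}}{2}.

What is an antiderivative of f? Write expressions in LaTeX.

Recognize the product-rule pattern: f = u'v + uv' with u = \frac{3 x}{4} - \frac{7}{8}, v = e^{- 2 x}, so integration by parts undoes it.
Check: d/dx[\frac{\left(6 x - 7\right) e^{- 2 x}}{8}] = \frac{\left(5 - 3 x\right) e^{- 2 x}}{2} = f(x).

An antiderivative is F(x) = \frac{\left(6 x - 7\right) e^{- 2 x}}{8}.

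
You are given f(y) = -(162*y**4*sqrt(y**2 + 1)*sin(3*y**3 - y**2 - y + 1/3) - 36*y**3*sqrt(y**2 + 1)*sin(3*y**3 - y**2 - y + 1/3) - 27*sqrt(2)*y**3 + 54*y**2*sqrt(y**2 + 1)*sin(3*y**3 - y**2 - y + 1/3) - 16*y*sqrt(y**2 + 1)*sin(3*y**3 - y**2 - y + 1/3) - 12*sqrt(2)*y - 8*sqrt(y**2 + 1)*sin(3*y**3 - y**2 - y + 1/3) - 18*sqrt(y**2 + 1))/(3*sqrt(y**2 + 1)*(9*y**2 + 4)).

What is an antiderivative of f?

An antiderivative is F(y) = sqrt(2)*sqrt(y**2 + 1) + 2*cos(3*y**3 - y**2 - y + 1/3)/3 + atan(3*y/2).

Whatever form F(y) takes, F'(y) = f(y) is non-negotiable.
Check: d/dy[sqrt(2)*sqrt(y**2 + 1) + 2*cos(3*y**3 - y**2 - y + 1/3)/3 + atan(3*y/2)] = (-162*y**4*sqrt(y**2 + 1)*sin(3*y**3 - y**2 - y + 1/3) + 36*y**3*sqrt(y**2 + 1)*sin(3*y**3 - y**2 - y + 1/3) + 27*sqrt(2)*y**3 - 54*y**2*sqrt(y**2 + 1)*sin(3*y**3 - y**2 - y + 1/3) + 16*y*sqrt(y**2 + 1)*sin(3*y**3 - y**2 - y + 1/3) + 12*sqrt(2)*y + 8*sqrt(y**2 + 1)*sin(3*y**3 - y**2 - y + 1/3) + 18*sqrt(y**2 + 1))/(27*y**2*sqrt(y**2 + 1) + 12*sqrt(y**2 + 1)), which equals f(y).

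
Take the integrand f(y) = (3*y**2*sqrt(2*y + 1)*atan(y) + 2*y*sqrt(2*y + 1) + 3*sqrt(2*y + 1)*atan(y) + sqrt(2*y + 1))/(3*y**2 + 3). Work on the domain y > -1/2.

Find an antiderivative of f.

An antiderivative is F(y) = 2*y*sqrt(2*y + 1)*atan(y)/3 + sqrt(2*y + 1)*atan(y)/3.

f has the shape u'v + uv' for u = (2*y + 1)**(3/2)/3 and v = atan(y) — it is the derivative of the product u*v.
Check: d/dy[2*y*sqrt(2*y + 1)*atan(y)/3 + sqrt(2*y + 1)*atan(y)/3] = (6*y**3*atan(y) + 3*y**2*atan(y) + 4*y**2 + 6*y*atan(y) + 4*y + 3*atan(y) + 1)/(3*y**2*sqrt(2*y + 1) + 3*sqrt(2*y + 1)), which equals f(y).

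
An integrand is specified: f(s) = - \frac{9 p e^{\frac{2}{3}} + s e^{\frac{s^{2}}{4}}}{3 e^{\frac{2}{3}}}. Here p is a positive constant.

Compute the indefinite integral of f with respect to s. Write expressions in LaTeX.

For F(s) to be correct the identity F'(s) - f(s) = 0 must hold.
Check: d/ds[- \frac{9 p s + \frac{2 e^{\frac{s^{2}}{4}}}{e^{\frac{2}{3}}}}{3}] = \frac{- 9 p e^{\frac{2}{3}} - s e^{\frac{s^{2}}{4}}}{3 e^{\frac{2}{3}}}, which equals f(s).

F(s) = - \frac{9 p s + \frac{2 e^{\frac{s^{2}}{4}}}{e^{\frac{2}{3}}}}{3} + C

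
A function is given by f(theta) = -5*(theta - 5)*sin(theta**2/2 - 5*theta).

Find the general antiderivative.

F(theta) = 5*cos(theta**2/2 - 5*theta) + C

The substitution u = theta**2/2 - 5*theta works: f is exactly (dF/du)*(du/dtheta) for that inner function.
Check: d/dtheta[5*cos(theta**2/2 - 5*theta)] = -5*theta*sin(theta**2/2 - 5*theta) + 25*sin(theta**2/2 - 5*theta), which equals f(theta).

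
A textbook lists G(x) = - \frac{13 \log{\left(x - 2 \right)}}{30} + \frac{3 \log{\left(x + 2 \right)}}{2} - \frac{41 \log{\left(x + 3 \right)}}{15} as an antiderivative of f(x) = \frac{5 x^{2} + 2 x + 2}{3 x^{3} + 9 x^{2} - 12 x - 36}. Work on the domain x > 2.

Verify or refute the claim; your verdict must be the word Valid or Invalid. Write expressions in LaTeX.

d/dx[G] = \frac{- 5 x^{2} - 2 x - 2}{3 x^{3} + 9 x^{2} - 12 x - 36}
d/dx[G] - f(x) = \frac{- 10 x^{2} - 4 x - 4}{3 x^{3} + 9 x^{2} - 12 x - 36} != 0.

Invalid: d/dx[G] - f = \frac{- 10 x^{2} - 4 x - 4}{3 x^{3} + 9 x^{2} - 12 x - 36}, which is not 0.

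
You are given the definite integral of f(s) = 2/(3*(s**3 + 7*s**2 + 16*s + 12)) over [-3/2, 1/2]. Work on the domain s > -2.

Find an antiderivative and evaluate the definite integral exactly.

The denominator factors as 3*(s + 2)**2*(s + 3); partial fractions split f into directly integrable pieces: 2/(3*(s + 3)) - 2/(3*(s + 2)) + 2/(3*(s + 2)**2).
F(s) = 2*(-(s + 2)*log(s + 2) + (s + 2)*log(s + 3) - 1)/(3*(s + 2)) is an antiderivative of f.
Check: d/ds[2*(-(s + 2)*log(s + 2) + (s + 2)*log(s + 3) - 1)/(3*(s + 2))] = 2/(3*s**3 + 21*s**2 + 48*s + 36), which equals f(s).
F(1/2) = -2*log(5/2)/3 - 4/15 + 2*log(7/2)/3; F(-3/2) = -4/3 + 2*log(3/2)/3 + 2*log(2)/3.
Integral = F(1/2) - F(-3/2) = -2*log(5/2)/3 - 2*log(2)/3 - 2*log(3/2)/3 + 2*log(7/2)/3 + 16/15.

Antiderivative: F(s) = 2*(-(s + 2)*log(s + 2) + (s + 2)*log(s + 3) - 1)/(3*(s + 2)); value = -2*log(5/2)/3 - 2*log(2)/3 - 2*log(3/2)/3 + 2*log(7/2)/3 + 16/15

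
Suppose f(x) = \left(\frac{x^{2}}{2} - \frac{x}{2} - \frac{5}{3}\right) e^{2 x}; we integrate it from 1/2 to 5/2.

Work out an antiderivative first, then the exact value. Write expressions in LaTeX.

f has the shape u'v + uv' for u = \frac{x^{2}}{4} - \frac{x}{2} - \frac{7}{12} and v = e^{2 x} — it is the derivative of the product u*v.
F(x) = \frac{\left(3 x^{2} - 6 x - 7\right) e^{2 x}}{12} is an antiderivative of f.
Check: d/dx[\frac{\left(3 x^{2} - 6 x - 7\right) e^{2 x}}{12}] = \frac{x^{2} e^{2 x}}{2} - \frac{x e^{2 x}}{2} - \frac{5 e^{2 x}}{3}, which equals f(x).
F(5/2) = - \frac{13 e^{5}}{48}; F(1/2) = - \frac{37 e}{48}.
Integral = F(5/2) - F(1/2) = - \frac{13 e^{5}}{48} + \frac{37 e}{48}.

Antiderivative: F(x) = \frac{\left(3 x^{2} - 6 x - 7\right) e^{2 x}}{12}; value = - \frac{13 e^{5}}{48} + \frac{37 e}{48}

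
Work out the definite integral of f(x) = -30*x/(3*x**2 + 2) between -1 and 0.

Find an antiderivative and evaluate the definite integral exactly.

Antiderivative: F(x) = -5*log(2*x**2 + 4/3); value = -5*log(4/3) + 5*log(10/3)

f matches the chain-rule pattern g'(h)*h' with inner function h(x) = 2*x**2 + 4/3; substituting u = h(x) collapses the integral.
F(x) = -5*log(2*x**2 + 4/3) is an antiderivative of f.
Check: d/dx[-5*log(2*x**2 + 4/3)] = -30*x/(3*x**2 + 2) = f(x).
F(0) = -5*log(4/3); F(-1) = -5*log(10/3).
Integral = F(0) - F(-1) = -5*log(4/3) + 5*log(10/3).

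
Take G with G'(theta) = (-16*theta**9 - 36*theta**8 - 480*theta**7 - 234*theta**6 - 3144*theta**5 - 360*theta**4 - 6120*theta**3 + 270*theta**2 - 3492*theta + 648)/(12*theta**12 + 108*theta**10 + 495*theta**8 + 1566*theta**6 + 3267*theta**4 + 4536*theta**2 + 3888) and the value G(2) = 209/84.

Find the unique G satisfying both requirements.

Recover the given G'(theta) by differentiating a candidate G(theta); any mismatch rules it out.
A general antiderivative is (theta/3 + 3)/(theta**4/3 + theta**2/2 + 2) + 4/(3*(2*theta**2 + 6)) + C.
The condition gives C = 209/84 - (41/84) = 2.
So G(theta) = 2*(2*theta**4 + 3*theta**2 + 3*(theta + 9)*(theta**2 + 3) + 3*(theta**2 + 3)*(2*theta**4 + 3*theta**2 + 12) + 12)/(3*(theta**2 + 3)*(2*theta**4 + 3*theta**2 + 12)).
Check: d/dtheta[2*(2*theta**4 + 3*theta**2 + 3*(theta + 9)*(theta**2 + 3) + 3*(theta**2 + 3)*(2*theta**4 + 3*theta**2 + 12) + 12)/(3*(theta**2 + 3)*(2*theta**4 + 3*theta**2 + 12))] = (-16*theta**9 - 36*theta**8 - 480*theta**7 - 234*theta**6 - 3144*theta**5 - 360*theta**4 - 6120*theta**3 + 270*theta**2 - 3492*theta + 648)/(12*theta**12 + 108*theta**10 + 495*theta**8 + 1566*theta**6 + 3267*theta**4 + 4536*theta**2 + 3888) = G'(theta).

G(theta) = 2*(2*theta**4 + 3*theta**2 + 3*(theta + 9)*(theta**2 + 3) + 3*(theta**2 + 3)*(2*theta**4 + 3*theta**2 + 12) + 12)/(3*(theta**2 + 3)*(2*theta**4 + 3*theta**2 + 12))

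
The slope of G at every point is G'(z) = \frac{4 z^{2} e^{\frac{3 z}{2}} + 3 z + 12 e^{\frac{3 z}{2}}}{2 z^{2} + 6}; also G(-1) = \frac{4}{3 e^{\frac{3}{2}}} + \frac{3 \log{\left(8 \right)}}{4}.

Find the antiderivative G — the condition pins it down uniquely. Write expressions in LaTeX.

G(z) = \frac{16 e^{\frac{3 z}{2}} + 9 \log{\left(2 z^{2} + 6 \right)}}{12}

A candidate passes only if d/dz[G] lands on the given G'(z) exactly.
A general antiderivative is \frac{4 e^{\frac{3 z}{2}}}{3} + \frac{3 \log{\left(2 z^{2} + 6 \right)}}{4} + C.
The condition gives C = \frac{4}{3 e^{\frac{3}{2}}} + \frac{3 \log{\left(8 \right)}}{4} - (\frac{4}{3 e^{\frac{3}{2}}} + \frac{3 \log{\left(8 \right)}}{4}) = 0.
So G(z) = \frac{16 e^{\frac{3 z}{2}} + 9 \log{\left(2 z^{2} + 6 \right)}}{12}.
Check: d/dz[\frac{16 e^{\frac{3 z}{2}} + 9 \log{\left(2 z^{2} + 6 \right)}}{12}] = \frac{4 z^{2} e^{\frac{3 z}{2}} + 3 z + 12 e^{\frac{3 z}{2}}}{2 z^{2} + 6} = G'(z).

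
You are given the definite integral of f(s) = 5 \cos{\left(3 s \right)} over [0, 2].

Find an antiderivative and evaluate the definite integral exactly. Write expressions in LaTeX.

An antiderivative F(s) passes only if d/ds[F] lands on f(s) exactly.
F(s) = \frac{5 \sin{\left(3 s \right)}}{3} is an antiderivative of f.
Check: d/ds[\frac{5 \sin{\left(3 s \right)}}{3}] = 5 \cos{\left(3 s \right)} = f(s).
F(2) = \frac{5 \sin{\left(6 \right)}}{3}; F(0) = 0.
Integral = F(2) - F(0) = \frac{5 \sin{\left(6 \right)}}{3}.

Antiderivative: F(s) = \frac{5 \sin{\left(3 s \right)}}{3}; value = \frac{5 \sin{\left(6 \right)}}{3}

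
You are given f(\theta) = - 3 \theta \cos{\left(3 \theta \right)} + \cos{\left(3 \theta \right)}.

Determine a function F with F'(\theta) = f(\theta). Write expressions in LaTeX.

An antiderivative is F(\theta) = - \theta \sin{\left(3 \theta \right)} + \frac{\sin{\left(3 \theta \right)}}{3} - \frac{\cos{\left(3 \theta \right)}}{3}.

Integrate term by term and add the pieces.
Check: d/d\theta[- \theta \sin{\left(3 \theta \right)} + \frac{\sin{\left(3 \theta \right)}}{3} - \frac{\cos{\left(3 \theta \right)}}{3}] = - 3 \theta \cos{\left(3 \theta \right)} + \cos{\left(3 \theta \right)} = f(\theta).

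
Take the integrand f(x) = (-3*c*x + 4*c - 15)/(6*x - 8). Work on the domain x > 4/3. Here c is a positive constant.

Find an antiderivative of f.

Whatever form F(x) takes, F'(x) = f(x) is non-negotiable.
Check: d/dx[-c*x/2 - 5*log(3*x/2 - 2)/2] = (-3*c*x + 4*c - 15)/(6*x - 8) = f(x).

An antiderivative is F(x) = -c*x/2 - 5*log(3*x/2 - 2)/2.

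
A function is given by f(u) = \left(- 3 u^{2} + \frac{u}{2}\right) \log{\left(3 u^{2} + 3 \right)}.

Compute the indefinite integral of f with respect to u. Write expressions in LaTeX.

Check any antiderivative F(u) by computing F'(u) and comparing it with f(u).
Check: d/du[\frac{2 u^{3}}{3} - \frac{u^{2}}{4} - 2 u + \left(- u^{3} + \frac{u^{2}}{4}\right) \log{\left(3 u^{2} + 3 \right)} + \frac{\log{\left(u^{2} + 1 \right)}}{4} + 2 \operatorname{atan}{\left(u \right)}] = - 3 u^{2} \log{\left(u^{2} + 1 \right)} - 3 u^{2} \log{\left(3 \right)} + \frac{u \log{\left(u^{2} + 1 \right)}}{2} + \frac{u \log{\left(3 \right)}}{2}, which equals f(u).

F(u) = \frac{2 u^{3}}{3} - \frac{u^{2}}{4} - 2 u + \left(- u^{3} + \frac{u^{2}}{4}\right) \log{\left(3 u^{2} + 3 \right)} + \frac{\log{\left(u^{2} + 1 \right)}}{4} + 2 \operatorname{atan}{\left(u \right)} + C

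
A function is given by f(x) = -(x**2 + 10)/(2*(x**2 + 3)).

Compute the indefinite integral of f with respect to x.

Differentiate the proposed F(x) back; it has to land on f(x) exactly.
Check: d/dx[(-3*x - 7*sqrt(3)*atan(sqrt(3)*x/3))/6] = (-x**2 - 10)/(2*x**2 + 6), which equals f(x).

F(x) = (-3*x - 7*sqrt(3)*atan(sqrt(3)*x/3))/6 + C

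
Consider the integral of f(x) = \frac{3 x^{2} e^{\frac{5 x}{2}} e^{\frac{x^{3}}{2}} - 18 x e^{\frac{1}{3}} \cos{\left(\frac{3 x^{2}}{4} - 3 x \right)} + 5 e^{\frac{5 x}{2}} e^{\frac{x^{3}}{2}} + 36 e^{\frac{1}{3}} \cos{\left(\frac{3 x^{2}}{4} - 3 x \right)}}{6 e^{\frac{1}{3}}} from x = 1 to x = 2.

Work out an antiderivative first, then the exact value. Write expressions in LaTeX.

Antiderivative: F(x) = \frac{e^{\frac{5 x}{2}} e^{\frac{x^{3}}{2}}}{3 e^{\frac{1}{3}}} - 2 \sin{\left(\frac{3 x^{2}}{4} - 3 x \right)}; value = - \frac{e^{\frac{8}{3}}}{3} - 2 \sin{\left(\frac{9}{4} \right)} + 2 \sin{\left(3 \right)} + \frac{e^{\frac{26}{3}}}{3}

A first test for any F(x): its x-derivative must equal f(x) identically.
F(x) = \frac{e^{\frac{5 x}{2}} e^{\frac{x^{3}}{2}}}{3 e^{\frac{1}{3}}} - 2 \sin{\left(\frac{3 x^{2}}{4} - 3 x \right)} is an antiderivative of f.
Check: d/dx[\frac{e^{\frac{5 x}{2}} e^{\frac{x^{3}}{2}}}{3 e^{\frac{1}{3}}} - 2 \sin{\left(\frac{3 x^{2}}{4} - 3 x \right)}] = \frac{3 x^{2} e^{\frac{5 x}{2}} e^{\frac{x^{3}}{2}} - 18 x e^{\frac{1}{3}} \cos{\left(\frac{3 x^{2}}{4} - 3 x \right)} + 5 e^{\frac{5 x}{2}} e^{\frac{x^{3}}{2}} + 36 e^{\frac{1}{3}} \cos{\left(\frac{3 x^{2}}{4} - 3 x \right)}}{6 e^{\frac{1}{3}}} = f(x).
F(2) = 2 \sin{\left(3 \right)} + \frac{e^{\frac{26}{3}}}{3}; F(1) = 2 \sin{\left(\frac{9}{4} \right)} + \frac{e^{\frac{8}{3}}}{3}.
Integral = F(2) - F(1) = - \frac{e^{\frac{8}{3}}}{3} - 2 \sin{\left(\frac{9}{4} \right)} + 2 \sin{\left(3 \right)} + \frac{e^{\frac{26}{3}}}{3}.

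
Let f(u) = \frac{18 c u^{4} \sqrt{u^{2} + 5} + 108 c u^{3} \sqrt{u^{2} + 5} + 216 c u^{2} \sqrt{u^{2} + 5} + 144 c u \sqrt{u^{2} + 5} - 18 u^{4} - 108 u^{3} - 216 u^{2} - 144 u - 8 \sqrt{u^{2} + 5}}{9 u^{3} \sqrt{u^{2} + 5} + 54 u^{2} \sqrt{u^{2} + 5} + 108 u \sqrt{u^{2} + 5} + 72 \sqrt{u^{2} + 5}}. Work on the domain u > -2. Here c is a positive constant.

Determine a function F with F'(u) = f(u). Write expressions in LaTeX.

Since d/du undoes antidifferentiation here, F'(u) = f(u) is required of F(u).
Check: d/du[c u^{2} - 2 \sqrt{u^{2} + 5} + \frac{4}{9 u^{2} + 36 u + 36}] = \frac{18 c u^{4} \sqrt{u^{2} + 5} + 108 c u^{3} \sqrt{u^{2} + 5} + 216 c u^{2} \sqrt{u^{2} + 5} + 144 c u \sqrt{u^{2} + 5} - 18 u^{4} - 108 u^{3} - 216 u^{2} - 144 u - 8 \sqrt{u^{2} + 5}}{9 u^{3} \sqrt{u^{2} + 5} + 54 u^{2} \sqrt{u^{2} + 5} + 108 u \sqrt{u^{2} + 5} + 72 \sqrt{u^{2} + 5}} = f(u).

An antiderivative is F(u) = c u^{2} - 2 \sqrt{u^{2} + 5} + \frac{4}{9 u^{2} + 36 u + 36}.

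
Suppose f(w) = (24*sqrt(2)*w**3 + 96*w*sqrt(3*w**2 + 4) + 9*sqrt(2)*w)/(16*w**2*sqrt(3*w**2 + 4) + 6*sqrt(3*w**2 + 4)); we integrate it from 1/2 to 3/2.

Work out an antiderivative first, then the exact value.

Antiderivative: F(w) = sqrt(3*w**2/2 + 2) + 3*log(4*w**2 + 3/2); value = -3*log(5/2) - sqrt(38)/4 + sqrt(86)/4 + 3*log(21/2)

A candidate is checked by its d/dw: the result must match f(w).
F(w) = sqrt(3*w**2/2 + 2) + 3*log(4*w**2 + 3/2) is an antiderivative of f.
Check: d/dw[sqrt(3*w**2/2 + 2) + 3*log(4*w**2 + 3/2)] = (24*sqrt(2)*w**3 + 96*w*sqrt(3*w**2 + 4) + 9*sqrt(2)*w)/(16*w**2*sqrt(3*w**2 + 4) + 6*sqrt(3*w**2 + 4)) = f(w).
F(3/2) = sqrt(86)/4 + 3*log(21/2); F(1/2) = sqrt(38)/4 + 3*log(5/2).
Integral = F(3/2) - F(1/2) = -3*log(5/2) - sqrt(38)/4 + sqrt(86)/4 + 3*log(21/2).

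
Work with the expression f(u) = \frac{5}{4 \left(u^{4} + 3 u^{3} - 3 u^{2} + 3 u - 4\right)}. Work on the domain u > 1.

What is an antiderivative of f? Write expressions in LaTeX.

An antiderivative is F(u) = \frac{\log{\left(u - 1 \right)}}{8} - \frac{\log{\left(u + 4 \right)}}{68} - \frac{15 \log{\left(u^{2} + 1 \right)}}{272} - \frac{25 \operatorname{atan}{\left(u \right)}}{136}.

Factor the denominator (4 \left(u - 1\right) \left(u + 4\right) \left(u^{2} + 1\right)) and decompose: f = - \frac{5 \left(3 u + 5\right)}{136 \left(u^{2} + 1\right)} - \frac{1}{68 \left(u + 4\right)} + \frac{1}{8 \left(u - 1\right)}; each piece integrates to a log, atan, or power term.
Check: d/du[\frac{\log{\left(u - 1 \right)}}{8} - \frac{\log{\left(u + 4 \right)}}{68} - \frac{15 \log{\left(u^{2} + 1 \right)}}{272} - \frac{25 \operatorname{atan}{\left(u \right)}}{136}] = \frac{5}{4 u^{4} + 12 u^{3} - 12 u^{2} + 12 u - 16}, which equals f(u).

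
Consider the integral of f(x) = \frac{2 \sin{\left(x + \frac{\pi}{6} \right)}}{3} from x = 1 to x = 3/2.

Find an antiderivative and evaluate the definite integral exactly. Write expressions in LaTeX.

For F(x) to be correct the identity F'(x) - f(x) = 0 must hold.
F(x) = - \frac{2 \cos{\left(x + \frac{\pi}{6} \right)}}{3} is an antiderivative of f.
Check: d/dx[- \frac{2 \cos{\left(x + \frac{\pi}{6} \right)}}{3}] = \frac{2 \sin{\left(x + \frac{\pi}{6} \right)}}{3} = f(x).
F(3/2) = - \frac{2 \cos{\left(\frac{\pi}{6} + \frac{3}{2} \right)}}{3}; F(1) = - \frac{2 \cos{\left(\frac{\pi}{6} + 1 \right)}}{3}.
Integral = F(3/2) - F(1) = \frac{2 \cos{\left(\frac{\pi}{6} + 1 \right)}}{3} - \frac{2 \cos{\left(\frac{\pi}{6} + \frac{3}{2} \right)}}{3}.

Antiderivative: F(x) = - \frac{2 \cos{\left(x + \frac{\pi}{6} \right)}}{3}; value = \frac{2 \cos{\left(\frac{\pi}{6} + 1 \right)}}{3} - \frac{2 \cos{\left(\frac{\pi}{6} + \frac{3}{2} \right)}}{3}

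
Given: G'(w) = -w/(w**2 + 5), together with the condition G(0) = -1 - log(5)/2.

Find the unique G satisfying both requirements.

G(w) = -log(w**2 + 5)/2 - 1

The substitution u = w**2 + 5 works: G'(w) is exactly (dG/du)*(du/dw) for that inner function.
A general antiderivative is -log(w**2 + 5)/2 + C.
The condition gives C = -1 - log(5)/2 - (-log(5)/2) = -1.
So G(w) = -log(w**2 + 5)/2 - 1.
Check: d/dw[-log(w**2 + 5)/2 - 1] = -w/(w**2 + 5) = G'(w).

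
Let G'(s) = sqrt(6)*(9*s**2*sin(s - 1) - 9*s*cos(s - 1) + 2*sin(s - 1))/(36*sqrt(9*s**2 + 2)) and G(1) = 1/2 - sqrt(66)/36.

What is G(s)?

G(s) = -sqrt(3*s**2/2 + 1/3)*cos(s - 1)/6 + 1/2

G'(s) has the shape u'v + uv' for u = -sqrt(3*s**2/2 + 1/3)/6 and v = cos(s - 1) — it is the derivative of the product u*v.
A general antiderivative is -sqrt(3*s**2/2 + 1/3)*cos(s - 1)/6 + C.
The condition gives C = 1/2 - sqrt(66)/36 - (-sqrt(66)/36) = 1/2.
So G(s) = -sqrt(3*s**2/2 + 1/3)*cos(s - 1)/6 + 1/2.
Check: d/ds[-sqrt(3*s**2/2 + 1/3)*cos(s - 1)/6 + 1/2] = (9*sqrt(6)*s**2*sin(s - 1) - 9*sqrt(6)*s*cos(s - 1) + 2*sqrt(6)*sin(s - 1))/(36*sqrt(9*s**2 + 2)), which equals G'(s).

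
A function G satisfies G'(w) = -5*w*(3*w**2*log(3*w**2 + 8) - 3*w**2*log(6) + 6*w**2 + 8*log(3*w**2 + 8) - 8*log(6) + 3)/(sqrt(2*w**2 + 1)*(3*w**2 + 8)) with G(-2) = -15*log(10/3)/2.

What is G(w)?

G(w) = -5*sqrt(2*w**2 + 1)*log(w**2/2 + 4/3)/2

G'(w) has the shape u'v + uv' for u = -5*sqrt(2*w**2 + 1)/2 and v = log(w**2/2 + 4/3) — it is the derivative of the product u*v.
A general antiderivative is -5*sqrt(2*w**2 + 1)*log(w**2/2 + 4/3)/2 + C.
The condition gives C = -15*log(10/3)/2 - (-15*log(10/3)/2) = 0.
So G(w) = -5*sqrt(2*w**2 + 1)*log(w**2/2 + 4/3)/2.
Check: d/dw[-5*sqrt(2*w**2 + 1)*log(w**2/2 + 4/3)/2] = (-15*w**3*log(3*w**2 + 8) - 30*w**3 + 15*w**3*log(6) - 40*w*log(3*w**2 + 8) - 15*w + 40*w*log(6))/(3*w**2*sqrt(2*w**2 + 1) + 8*sqrt(2*w**2 + 1)), which equals G'(w).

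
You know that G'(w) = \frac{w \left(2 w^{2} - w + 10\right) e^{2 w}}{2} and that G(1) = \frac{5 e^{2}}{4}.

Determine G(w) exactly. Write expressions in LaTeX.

G(w) = \frac{\left(2 w^{3} - 4 w^{2} + 14 w - 7\right) e^{2 w}}{4}

G'(w) has the shape u'v + uv' for u = \frac{w^{3}}{2} - w^{2} + \frac{7 w}{2} - \frac{7}{4} and v = e^{2 w} — it is the derivative of the product u*v.
A general antiderivative is \frac{\left(2 w^{3} - 4 w^{2} + 14 w - 7\right) e^{2 w}}{4} + C.
The condition gives C = \frac{5 e^{2}}{4} - (\frac{5 e^{2}}{4}) = 0.
So G(w) = \frac{\left(2 w^{3} - 4 w^{2} + 14 w - 7\right) e^{2 w}}{4}.
Check: d/dw[\frac{\left(2 w^{3} - 4 w^{2} + 14 w - 7\right) e^{2 w}}{4}] = w^{3} e^{2 w} - \frac{w^{2} e^{2 w}}{2} + 5 w e^{2 w}, which equals G'(w).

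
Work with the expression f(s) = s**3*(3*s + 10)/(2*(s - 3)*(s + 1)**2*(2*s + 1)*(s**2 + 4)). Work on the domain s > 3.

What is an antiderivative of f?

An antiderivative is F(s) = (12825*s*log(s - 3) + 5200*s*log(s + 1/2) - 1001*s*log(s + 1) - 8512*s*log(s**2 + 4) + 15232*s*atan(s/2) + 12825*log(s - 3) + 5200*log(s + 1/2) - 1001*log(s + 1) - 8512*log(s**2 + 4) + 15232*atan(s/2) + 12740)/(72800*s + 72800).

The denominator factors as 2*(s - 3)*(s + 1)**2*(2*s + 1)*(s**2 + 4); partial fractions split f into directly integrable pieces: -4*(19*s - 34)/(325*(s**2 + 4)) + 1/(7*(2*s + 1)) - 11/(800*(s + 1)) - 7/(40*(s + 1)**2) + 513/(2912*(s - 3)).
Check: d/ds[(12825*s*log(s - 3) + 5200*s*log(s + 1/2) - 1001*s*log(s + 1) - 8512*s*log(s**2 + 4) + 15232*s*atan(s/2) + 12825*log(s - 3) + 5200*log(s + 1/2) - 1001*log(s + 1) - 8512*log(s**2 + 4) + 15232*atan(s/2) + 12740)/(72800*s + 72800)] = (3*s**4 + 10*s**3)/(4*s**6 - 2*s**5 - 6*s**4 - 30*s**3 - 94*s**2 - 88*s - 24), which equals f(s).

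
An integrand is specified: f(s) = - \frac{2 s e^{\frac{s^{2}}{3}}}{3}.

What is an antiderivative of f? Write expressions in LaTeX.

The substitution u = \frac{s^{2}}{3} works: f is exactly (dF/du)*(du/ds) for that inner function.
Check: d/ds[- e^{\frac{s^{2}}{3}}] = - \frac{2 s e^{\frac{s^{2}}{3}}}{3} = f(s).

An antiderivative is F(s) = - e^{\frac{s^{2}}{3}}.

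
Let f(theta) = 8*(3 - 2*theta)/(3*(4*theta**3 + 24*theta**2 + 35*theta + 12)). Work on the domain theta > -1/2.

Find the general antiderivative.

The denominator factors as 3*(theta + 4)*(2*theta + 1)*(2*theta + 3); partial fractions split f into directly integrable pieces: -16/(5*(2*theta + 3)) + 32/(21*(2*theta + 1)) + 88/(105*(theta + 4)).
Check: d/dtheta[8*(10*log(theta + 1/2) - 21*log(theta + 3/2) + 11*log(theta + 4))/105] = (24 - 16*theta)/(12*theta**3 + 72*theta**2 + 105*theta + 36), which equals f(theta).

F(theta) = 8*(10*log(theta + 1/2) - 21*log(theta + 3/2) + 11*log(theta + 4))/105 + C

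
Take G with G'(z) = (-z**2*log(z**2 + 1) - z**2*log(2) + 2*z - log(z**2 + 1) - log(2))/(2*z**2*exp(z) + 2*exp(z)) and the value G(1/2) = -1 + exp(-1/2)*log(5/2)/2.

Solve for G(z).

G(z) = (-2*exp(z) + log(2*z**2 + 2))*exp(-z)/2

Recognize the product-rule pattern: G'(z) = u'v + uv' with u = exp(-z)/2, v = log(2*z**2 + 2), so integration by parts undoes it.
A general antiderivative is exp(-z)*log(2*z**2 + 2)/2 + C.
The condition gives C = -1 + exp(-1/2)*log(5/2)/2 - (exp(-1/2)*log(5/2)/2) = -1.
So G(z) = (-2*exp(z) + log(2*z**2 + 2))*exp(-z)/2.
Check: d/dz[(-2*exp(z) + log(2*z**2 + 2))*exp(-z)/2] = (-z**2*log(z**2 + 1) - z**2*log(2) + 2*z - log(z**2 + 1) - log(2))/(2*z**2*exp(z) + 2*exp(z)) = G'(z).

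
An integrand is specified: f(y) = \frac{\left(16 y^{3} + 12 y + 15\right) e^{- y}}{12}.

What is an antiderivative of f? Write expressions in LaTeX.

An antiderivative is F(y) = - \frac{4 y^{3} e^{- y}}{3} - 4 y^{2} e^{- y} - 9 y e^{- y} - \frac{41 e^{- y}}{4}.

f has the shape u'v + uv' for u = - \frac{4 y^{3}}{3} - 4 y^{2} - 9 y - \frac{41}{4} and v = e^{- y} — it is the derivative of the product u*v.
Check: d/dy[- \frac{4 y^{3} e^{- y}}{3} - 4 y^{2} e^{- y} - 9 y e^{- y} - \frac{41 e^{- y}}{4}] = \frac{\left(16 y^{3} + 12 y + 15\right) e^{- y}}{12} = f(y).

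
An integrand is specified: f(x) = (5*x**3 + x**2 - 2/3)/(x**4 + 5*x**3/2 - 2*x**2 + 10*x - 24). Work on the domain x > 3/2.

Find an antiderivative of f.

The denominator factors as 3*(x + 4)*(2*x - 3)*(x**2 + 4); partial fractions split f into directly integrable pieces: (127*x - 92)/(75*(x**2 + 4)) + 886/(825*(2*x - 3)) + 457/(165*(x + 4)).
Check: d/dx[(886*log(x - 3/2) + 4570*log(x + 4) + 1397*log(x**2 + 4) - 1012*atan(x/2))/1650] = (30*x**3 + 6*x**2 - 4)/(6*x**4 + 15*x**3 - 12*x**2 + 60*x - 144), which equals f(x).

An antiderivative is F(x) = (886*log(x - 3/2) + 4570*log(x + 4) + 1397*log(x**2 + 4) - 1012*atan(x/2))/1650.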